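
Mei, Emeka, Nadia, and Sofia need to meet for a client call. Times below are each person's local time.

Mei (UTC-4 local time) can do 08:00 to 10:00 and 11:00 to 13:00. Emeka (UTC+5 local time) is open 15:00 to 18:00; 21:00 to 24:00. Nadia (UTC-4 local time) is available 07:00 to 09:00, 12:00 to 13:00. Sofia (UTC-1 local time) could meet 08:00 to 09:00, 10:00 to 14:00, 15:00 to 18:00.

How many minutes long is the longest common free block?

Mei in UTC: 12:00-14:00, 15:00-17:00 (add 4h to convert from UTC-4).
Emeka in UTC: 10:00-13:00, 16:00-19:00 (subtract 5h to convert from UTC+5).
Nadia in UTC: 11:00-13:00, 16:00-17:00 (add 4h to convert from UTC-4).
Sofia in UTC: 09:00-10:00, 11:00-15:00, 16:00-19:00 (add 1h to convert from UTC-1).
Mei ∩ Emeka: 12:00-13:00, 16:00-17:00.
Mei ∩ Emeka ∩ Nadia: 12:00-13:00, 16:00-17:00.
Mei ∩ Emeka ∩ Nadia ∩ Sofia: 12:00-13:00, 16:00-17:00.
The longest is 12:00-13:00 at 60 minutes.

60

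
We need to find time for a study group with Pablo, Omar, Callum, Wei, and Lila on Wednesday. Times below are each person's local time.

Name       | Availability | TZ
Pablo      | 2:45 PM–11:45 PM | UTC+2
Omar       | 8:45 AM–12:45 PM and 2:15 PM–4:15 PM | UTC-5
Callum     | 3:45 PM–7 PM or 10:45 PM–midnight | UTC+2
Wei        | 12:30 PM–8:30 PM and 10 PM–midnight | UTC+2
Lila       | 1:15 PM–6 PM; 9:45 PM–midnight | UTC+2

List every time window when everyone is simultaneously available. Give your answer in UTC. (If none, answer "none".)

13:45-16:00, 20:45-21:15

Pablo in UTC: 12:45-21:45 (subtract 2h to convert from UTC+2).
Omar in UTC: 13:45-17:45, 19:15-21:15 (add 5h to convert from UTC-5).
Callum in UTC: 13:45-17:00, 20:45-22:00 (subtract 2h to convert from UTC+2).
Wei in UTC: 10:30-18:30, 20:00-22:00 (subtract 2h to convert from UTC+2).
Lila in UTC: 11:15-16:00, 19:45-22:00 (subtract 2h to convert from UTC+2).
Pablo ∩ Omar: 13:45-17:45, 19:15-21:15.
Pablo ∩ Omar ∩ Callum: 13:45-17:00, 20:45-21:15.
Pablo ∩ Omar ∩ Callum ∩ Wei: 13:45-17:00, 20:45-21:15.
Pablo ∩ Omar ∩ Callum ∩ Wei ∩ Lila: 13:45-16:00, 20:45-21:15.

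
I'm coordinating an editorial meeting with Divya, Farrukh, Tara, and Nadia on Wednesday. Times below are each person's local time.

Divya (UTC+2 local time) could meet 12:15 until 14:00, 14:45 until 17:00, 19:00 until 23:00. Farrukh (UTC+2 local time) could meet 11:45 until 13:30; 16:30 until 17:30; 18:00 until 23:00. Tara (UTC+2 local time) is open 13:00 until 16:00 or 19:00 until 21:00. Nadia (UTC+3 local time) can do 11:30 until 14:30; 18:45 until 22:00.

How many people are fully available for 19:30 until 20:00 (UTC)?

2

Divya in UTC: 10:15-12:00, 12:45-15:00, 17:00-21:00 (subtract 2h to convert from UTC+2).
Farrukh in UTC: 09:45-11:30, 14:30-15:30, 16:00-21:00 (subtract 2h to convert from UTC+2).
Tara in UTC: 11:00-14:00, 17:00-19:00 (subtract 2h to convert from UTC+2).
Nadia in UTC: 08:30-11:30, 15:45-19:00 (subtract 3h to convert from UTC+3).
Divya and Farrukh can make the full 19:30-20:00 slot — that's 2.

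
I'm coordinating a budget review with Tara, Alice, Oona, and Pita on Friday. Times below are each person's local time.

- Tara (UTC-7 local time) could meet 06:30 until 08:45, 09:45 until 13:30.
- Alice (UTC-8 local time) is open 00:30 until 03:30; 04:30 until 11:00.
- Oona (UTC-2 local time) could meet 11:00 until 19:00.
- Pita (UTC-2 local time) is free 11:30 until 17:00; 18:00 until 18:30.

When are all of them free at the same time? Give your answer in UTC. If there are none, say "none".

13:30-15:45, 16:45-19:00

Tara in UTC: 13:30-15:45, 16:45-20:30 (add 7h to convert from UTC-7).
Alice in UTC: 08:30-11:30, 12:30-19:00 (add 8h to convert from UTC-8).
Oona in UTC: 13:00-21:00 (add 2h to convert from UTC-2).
Pita in UTC: 13:30-19:00, 20:00-20:30 (add 2h to convert from UTC-2).
Tara ∩ Alice: 13:30-15:45, 16:45-19:00.
Tara ∩ Alice ∩ Oona: 13:30-15:45, 16:45-19:00.
Tara ∩ Alice ∩ Oona ∩ Pita: 13:30-15:45, 16:45-19:00.
So the common availability across everyone is 13:30-15:45, 16:45-19:00.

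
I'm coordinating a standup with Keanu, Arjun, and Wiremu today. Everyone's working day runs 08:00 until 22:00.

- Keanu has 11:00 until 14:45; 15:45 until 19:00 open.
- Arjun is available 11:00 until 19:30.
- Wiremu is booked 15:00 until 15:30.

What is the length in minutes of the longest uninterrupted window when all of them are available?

225

Keanu free: 11:00-14:45, 15:45-19:00.
Arjun free: 11:00-19:30.
Wiremu free: 08:00-15:00, 15:30-22:00 (invert busy blocks within the working day).
Keanu ∩ Arjun: 11:00-14:45, 15:45-19:00.
Keanu ∩ Arjun ∩ Wiremu: 11:00-14:45, 15:45-19:00.
The longest is 11:00-14:45 at 225 minutes.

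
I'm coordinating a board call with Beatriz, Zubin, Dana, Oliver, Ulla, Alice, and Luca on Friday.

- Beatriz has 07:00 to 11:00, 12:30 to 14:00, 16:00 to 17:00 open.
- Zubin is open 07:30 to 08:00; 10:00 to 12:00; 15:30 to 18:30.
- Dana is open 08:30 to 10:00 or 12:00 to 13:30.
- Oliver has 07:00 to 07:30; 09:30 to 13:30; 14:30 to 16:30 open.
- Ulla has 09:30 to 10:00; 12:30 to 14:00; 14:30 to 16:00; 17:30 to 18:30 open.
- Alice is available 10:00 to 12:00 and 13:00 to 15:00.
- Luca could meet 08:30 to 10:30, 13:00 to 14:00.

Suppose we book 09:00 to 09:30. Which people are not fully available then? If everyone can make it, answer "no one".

Beatriz: free for 09:00-09:30. Zubin: not fully free for 09:00-09:30. Dana: free for 09:00-09:30. Oliver: not fully free for 09:00-09:30. Ulla: not fully free for 09:00-09:30. Alice: not fully free for 09:00-09:30. Luca: free for 09:00-09:30.

Alice, Oliver, Ulla, Zubin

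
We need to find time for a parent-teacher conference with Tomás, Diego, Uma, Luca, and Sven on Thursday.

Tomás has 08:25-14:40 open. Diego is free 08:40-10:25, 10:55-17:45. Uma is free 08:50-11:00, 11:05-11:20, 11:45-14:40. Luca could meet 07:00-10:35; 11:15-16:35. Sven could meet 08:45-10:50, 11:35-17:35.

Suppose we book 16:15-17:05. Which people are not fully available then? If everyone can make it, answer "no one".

Luca, Tomás, Uma

Tomás: not fully free for 16:15-17:05. Diego: free for 16:15-17:05. Uma: not fully free for 16:15-17:05. Luca: not fully free for 16:15-17:05. Sven: free for 16:15-17:05.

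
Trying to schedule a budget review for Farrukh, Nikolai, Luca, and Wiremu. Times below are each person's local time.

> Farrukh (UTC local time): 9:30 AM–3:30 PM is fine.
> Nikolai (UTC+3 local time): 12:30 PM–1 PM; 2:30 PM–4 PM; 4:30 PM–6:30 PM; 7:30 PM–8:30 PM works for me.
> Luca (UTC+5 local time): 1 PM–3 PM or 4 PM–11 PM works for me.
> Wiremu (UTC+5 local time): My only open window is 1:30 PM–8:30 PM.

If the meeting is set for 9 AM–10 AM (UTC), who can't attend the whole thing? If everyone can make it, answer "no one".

Farrukh in UTC: 09:30-15:30.
Nikolai in UTC: 09:30-10:00, 11:30-13:00, 13:30-15:30, 16:30-17:30 (subtract 3h to convert from UTC+3).
Luca in UTC: 08:00-10:00, 11:00-18:00 (subtract 5h to convert from UTC+5).
Wiremu in UTC: 08:30-15:30 (subtract 5h to convert from UTC+5).
Farrukh: not fully free for 09:00-10:00. Nikolai: not fully free for 09:00-10:00. Luca: free for 09:00-10:00. Wiremu: free for 09:00-10:00.

Farrukh, Nikolai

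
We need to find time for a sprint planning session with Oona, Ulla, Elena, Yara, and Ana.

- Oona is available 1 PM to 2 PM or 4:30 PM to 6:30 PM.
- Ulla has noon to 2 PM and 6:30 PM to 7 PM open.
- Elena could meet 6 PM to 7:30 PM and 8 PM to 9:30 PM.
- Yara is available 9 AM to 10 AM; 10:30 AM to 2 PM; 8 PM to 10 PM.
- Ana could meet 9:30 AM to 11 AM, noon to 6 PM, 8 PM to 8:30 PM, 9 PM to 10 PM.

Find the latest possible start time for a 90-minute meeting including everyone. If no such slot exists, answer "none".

Oona ∩ Ulla: 13:00-14:00.
Oona ∩ Ulla ∩ Elena: ∅.
Oona ∩ Ulla ∩ Elena ∩ Yara: ∅.
Oona ∩ Ulla ∩ Elena ∩ Yara ∩ Ana: ∅.
There is no time when everyone is free.
No common window is at least 90 minutes long.

none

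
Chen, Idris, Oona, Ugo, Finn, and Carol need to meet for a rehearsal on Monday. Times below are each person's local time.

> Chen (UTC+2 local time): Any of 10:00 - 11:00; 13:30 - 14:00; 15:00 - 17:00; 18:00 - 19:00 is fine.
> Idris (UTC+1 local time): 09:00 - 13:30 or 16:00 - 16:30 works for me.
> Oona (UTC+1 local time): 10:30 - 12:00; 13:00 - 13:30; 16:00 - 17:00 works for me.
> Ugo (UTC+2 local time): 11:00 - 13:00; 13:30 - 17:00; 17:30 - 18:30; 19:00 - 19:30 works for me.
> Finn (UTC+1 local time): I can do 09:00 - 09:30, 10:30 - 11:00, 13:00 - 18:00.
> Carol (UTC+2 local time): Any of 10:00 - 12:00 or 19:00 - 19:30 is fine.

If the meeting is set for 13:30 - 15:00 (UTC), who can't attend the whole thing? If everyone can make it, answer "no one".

Chen in UTC: 08:00-09:00, 11:30-12:00, 13:00-15:00, 16:00-17:00 (subtract 2h to convert from UTC+2).
Idris in UTC: 08:00-12:30, 15:00-15:30 (subtract 1h to convert from UTC+1).
Oona in UTC: 09:30-11:00, 12:00-12:30, 15:00-16:00 (subtract 1h to convert from UTC+1).
Ugo in UTC: 09:00-11:00, 11:30-15:00, 15:30-16:30, 17:00-17:30 (subtract 2h to convert from UTC+2).
Finn in UTC: 08:00-08:30, 09:30-10:00, 12:00-17:00 (subtract 1h to convert from UTC+1).
Carol in UTC: 08:00-10:00, 17:00-17:30 (subtract 2h to convert from UTC+2).
Chen: free for 13:30-15:00. Idris: not fully free for 13:30-15:00. Oona: not fully free for 13:30-15:00. Ugo: free for 13:30-15:00. Finn: free for 13:30-15:00. Carol: not fully free for 13:30-15:00.

Carol, Idris, Oona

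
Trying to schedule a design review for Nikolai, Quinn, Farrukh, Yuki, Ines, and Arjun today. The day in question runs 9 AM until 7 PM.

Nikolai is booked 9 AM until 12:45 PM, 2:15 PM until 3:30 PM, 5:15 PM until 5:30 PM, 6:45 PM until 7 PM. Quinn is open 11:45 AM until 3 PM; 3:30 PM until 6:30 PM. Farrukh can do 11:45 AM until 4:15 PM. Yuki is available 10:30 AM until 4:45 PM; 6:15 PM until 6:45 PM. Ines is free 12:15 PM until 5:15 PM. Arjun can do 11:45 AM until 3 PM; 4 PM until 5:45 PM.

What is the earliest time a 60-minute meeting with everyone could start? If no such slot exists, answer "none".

Nikolai free: 12:45-14:15, 15:30-17:15, 17:30-18:45 (invert busy blocks within the working day).
Quinn free: 11:45-15:00, 15:30-18:30.
Farrukh free: 11:45-16:15.
Yuki free: 10:30-16:45, 18:15-18:45.
Ines free: 12:15-17:15.
Arjun free: 11:45-15:00, 16:00-17:45.
Nikolai ∩ Quinn: 12:45-14:15, 15:30-17:15, 17:30-18:30.
Nikolai ∩ Quinn ∩ Farrukh: 12:45-14:15, 15:30-16:15.
Nikolai ∩ Quinn ∩ Farrukh ∩ Yuki: 12:45-14:15, 15:30-16:15.
Nikolai ∩ Quinn ∩ Farrukh ∩ Yuki ∩ Ines: 12:45-14:15, 15:30-16:15.
Nikolai ∩ Quinn ∩ Farrukh ∩ Yuki ∩ Ines ∩ Arjun: 12:45-14:15, 16:00-16:15.
Those are the intersection windows.
The first common window of at least 60 minutes is 12:45-14:15, so the earliest start is 12:45.

12:45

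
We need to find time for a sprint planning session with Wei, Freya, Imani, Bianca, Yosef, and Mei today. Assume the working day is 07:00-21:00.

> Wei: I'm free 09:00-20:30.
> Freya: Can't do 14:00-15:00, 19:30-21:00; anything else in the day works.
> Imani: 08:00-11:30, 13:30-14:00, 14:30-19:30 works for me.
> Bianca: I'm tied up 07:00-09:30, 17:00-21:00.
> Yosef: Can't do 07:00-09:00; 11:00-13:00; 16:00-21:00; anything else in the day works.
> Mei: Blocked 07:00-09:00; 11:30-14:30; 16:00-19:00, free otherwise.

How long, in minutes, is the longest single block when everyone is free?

90

Wei free: 09:00-20:30.
Freya free: 07:00-14:00, 15:00-19:30 (invert busy blocks within the working day).
Imani free: 08:00-11:30, 13:30-14:00, 14:30-19:30.
Bianca free: 09:30-17:00 (invert busy blocks within the working day).
Yosef free: 09:00-11:00, 13:00-16:00 (invert busy blocks within the working day).
Mei free: 09:00-11:30, 14:30-16:00, 19:00-21:00 (invert busy blocks within the working day).
Wei ∩ Freya: 09:00-14:00, 15:00-19:30.
Wei ∩ Freya ∩ Imani: 09:00-11:30, 13:30-14:00, 15:00-19:30.
Wei ∩ Freya ∩ Imani ∩ Bianca: 09:30-11:30, 13:30-14:00, 15:00-17:00.
Wei ∩ Freya ∩ Imani ∩ Bianca ∩ Yosef: 09:30-11:00, 13:30-14:00, 15:00-16:00.
Wei ∩ Freya ∩ Imani ∩ Bianca ∩ Yosef ∩ Mei: 09:30-11:00, 15:00-16:00.
So the common availability across everyone is 09:30-11:00, 15:00-16:00.
The longest is 09:30-11:00 at 90 minutes.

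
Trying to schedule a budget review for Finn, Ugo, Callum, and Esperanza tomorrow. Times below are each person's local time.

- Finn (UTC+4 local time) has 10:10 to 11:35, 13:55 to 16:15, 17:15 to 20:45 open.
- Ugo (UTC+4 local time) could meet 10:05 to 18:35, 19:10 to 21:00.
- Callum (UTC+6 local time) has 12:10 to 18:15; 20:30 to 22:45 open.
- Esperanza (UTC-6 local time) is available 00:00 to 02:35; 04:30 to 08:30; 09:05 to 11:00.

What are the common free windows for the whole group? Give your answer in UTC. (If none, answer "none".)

06:10-07:35, 10:30-12:15, 15:10-16:45

Finn in UTC: 06:10-07:35, 09:55-12:15, 13:15-16:45 (subtract 4h to convert from UTC+4).
Ugo in UTC: 06:05-14:35, 15:10-17:00 (subtract 4h to convert from UTC+4).
Callum in UTC: 06:10-12:15, 14:30-16:45 (subtract 6h to convert from UTC+6).
Esperanza in UTC: 06:00-08:35, 10:30-14:30, 15:05-17:00 (add 6h to convert from UTC-6).
Finn ∩ Ugo: 06:10-07:35, 09:55-12:15, 13:15-14:35, 15:10-16:45.
Finn ∩ Ugo ∩ Callum: 06:10-07:35, 09:55-12:15, 14:30-14:35, 15:10-16:45.
Finn ∩ Ugo ∩ Callum ∩ Esperanza: 06:10-07:35, 10:30-12:15, 15:10-16:45.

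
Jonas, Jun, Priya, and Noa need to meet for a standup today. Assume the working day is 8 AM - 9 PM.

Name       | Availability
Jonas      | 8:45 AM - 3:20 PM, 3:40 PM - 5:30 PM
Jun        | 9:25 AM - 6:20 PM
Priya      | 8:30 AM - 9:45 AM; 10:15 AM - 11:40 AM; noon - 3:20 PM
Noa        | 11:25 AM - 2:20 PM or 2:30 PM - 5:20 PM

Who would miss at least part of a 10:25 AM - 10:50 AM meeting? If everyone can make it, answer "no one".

Noa

Jonas: free for 10:25-10:50. Jun: free for 10:25-10:50. Priya: free for 10:25-10:50. Noa: not fully free for 10:25-10:50.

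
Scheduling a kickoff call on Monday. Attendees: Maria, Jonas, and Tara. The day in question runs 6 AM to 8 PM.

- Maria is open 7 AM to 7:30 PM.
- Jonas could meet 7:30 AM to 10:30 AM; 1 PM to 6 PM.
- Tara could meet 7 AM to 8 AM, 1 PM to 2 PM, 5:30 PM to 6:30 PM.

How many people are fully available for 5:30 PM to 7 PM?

Maria can make the full 17:30-19:00 slot — that's 1.

1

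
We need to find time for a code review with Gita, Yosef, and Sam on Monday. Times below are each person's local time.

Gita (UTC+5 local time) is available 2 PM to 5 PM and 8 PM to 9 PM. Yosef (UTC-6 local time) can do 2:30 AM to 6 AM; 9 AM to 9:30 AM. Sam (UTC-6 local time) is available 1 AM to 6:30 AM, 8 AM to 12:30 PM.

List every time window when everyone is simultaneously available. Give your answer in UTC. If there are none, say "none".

Gita in UTC: 09:00-12:00, 15:00-16:00 (subtract 5h to convert from UTC+5).
Yosef in UTC: 08:30-12:00, 15:00-15:30 (add 6h to convert from UTC-6).
Sam in UTC: 07:00-12:30, 14:00-18:30 (add 6h to convert from UTC-6).
Gita ∩ Yosef: 09:00-12:00, 15:00-15:30.
Gita ∩ Yosef ∩ Sam: 09:00-12:00, 15:00-15:30.

09:00-12:00, 15:00-15:30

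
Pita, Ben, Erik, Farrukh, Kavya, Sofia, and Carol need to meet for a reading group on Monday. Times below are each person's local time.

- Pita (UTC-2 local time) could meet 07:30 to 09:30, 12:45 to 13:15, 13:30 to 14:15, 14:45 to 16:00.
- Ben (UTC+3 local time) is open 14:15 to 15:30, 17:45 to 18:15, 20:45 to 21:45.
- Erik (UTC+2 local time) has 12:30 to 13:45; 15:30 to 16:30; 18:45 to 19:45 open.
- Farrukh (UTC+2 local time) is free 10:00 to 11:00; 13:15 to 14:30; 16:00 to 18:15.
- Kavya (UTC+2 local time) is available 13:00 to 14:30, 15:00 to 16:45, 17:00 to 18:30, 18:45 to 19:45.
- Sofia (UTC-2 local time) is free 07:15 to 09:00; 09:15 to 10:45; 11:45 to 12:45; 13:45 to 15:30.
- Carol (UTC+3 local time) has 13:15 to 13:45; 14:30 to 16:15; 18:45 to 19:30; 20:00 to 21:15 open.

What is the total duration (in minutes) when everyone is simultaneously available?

0

Pita in UTC: 09:30-11:30, 14:45-15:15, 15:30-16:15, 16:45-18:00 (add 2h to convert from UTC-2).
Ben in UTC: 11:15-12:30, 14:45-15:15, 17:45-18:45 (subtract 3h to convert from UTC+3).
Erik in UTC: 10:30-11:45, 13:30-14:30, 16:45-17:45 (subtract 2h to convert from UTC+2).
Farrukh in UTC: 08:00-09:00, 11:15-12:30, 14:00-16:15 (subtract 2h to convert from UTC+2).
Kavya in UTC: 11:00-12:30, 13:00-14:45, 15:00-16:30, 16:45-17:45 (subtract 2h to convert from UTC+2).
Sofia in UTC: 09:15-11:00, 11:15-12:45, 13:45-14:45, 15:45-17:30 (add 2h to convert from UTC-2).
Carol in UTC: 10:15-10:45, 11:30-13:15, 15:45-16:30, 17:00-18:15 (subtract 3h to convert from UTC+3).
Pita ∩ Ben: 11:15-11:30, 14:45-15:15, 17:45-18:00.
Pita ∩ Ben ∩ Erik: 11:15-11:30.
Pita ∩ Ben ∩ Erik ∩ Farrukh: 11:15-11:30.
Pita ∩ Ben ∩ Erik ∩ Farrukh ∩ Kavya: 11:15-11:30.
Pita ∩ Ben ∩ Erik ∩ Farrukh ∩ Kavya ∩ Sofia: 11:15-11:30.
Pita ∩ Ben ∩ Erik ∩ Farrukh ∩ Kavya ∩ Sofia ∩ Carol: ∅.
There is no time when everyone is free.
There is no common window, so the total is 0 minutes.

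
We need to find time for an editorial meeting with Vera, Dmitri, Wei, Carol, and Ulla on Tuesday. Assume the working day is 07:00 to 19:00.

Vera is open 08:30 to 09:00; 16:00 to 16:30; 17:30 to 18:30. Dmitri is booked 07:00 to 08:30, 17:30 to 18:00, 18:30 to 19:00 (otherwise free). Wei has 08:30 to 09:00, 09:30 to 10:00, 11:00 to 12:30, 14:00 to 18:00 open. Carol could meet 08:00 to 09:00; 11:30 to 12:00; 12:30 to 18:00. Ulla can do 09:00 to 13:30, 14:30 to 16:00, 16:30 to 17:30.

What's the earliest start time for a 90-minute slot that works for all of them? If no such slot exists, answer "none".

none

Vera free: 08:30-09:00, 16:00-16:30, 17:30-18:30.
Dmitri free: 08:30-17:30, 18:00-18:30 (invert busy blocks within the working day).
Wei free: 08:30-09:00, 09:30-10:00, 11:00-12:30, 14:00-18:00.
Carol free: 08:00-09:00, 11:30-12:00, 12:30-18:00.
Ulla free: 09:00-13:30, 14:30-16:00, 16:30-17:30.
Vera ∩ Dmitri: 08:30-09:00, 16:00-16:30, 18:00-18:30.
Vera ∩ Dmitri ∩ Wei: 08:30-09:00, 16:00-16:30.
Vera ∩ Dmitri ∩ Wei ∩ Carol: 08:30-09:00, 16:00-16:30.
Vera ∩ Dmitri ∩ Wei ∩ Carol ∩ Ulla: ∅.
There is no time when everyone is free.
No common window is at least 90 minutes long.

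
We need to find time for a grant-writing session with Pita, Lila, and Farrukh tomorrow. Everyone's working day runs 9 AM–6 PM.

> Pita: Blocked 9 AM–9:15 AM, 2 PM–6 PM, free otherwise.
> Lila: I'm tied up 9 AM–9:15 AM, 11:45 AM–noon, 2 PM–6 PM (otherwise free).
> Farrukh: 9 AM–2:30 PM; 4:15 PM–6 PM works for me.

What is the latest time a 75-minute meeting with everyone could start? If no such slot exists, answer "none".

Pita free: 09:15-14:00 (invert busy blocks within the working day).
Lila free: 09:15-11:45, 12:00-14:00 (invert busy blocks within the working day).
Farrukh free: 09:00-14:30, 16:15-18:00.
Pita ∩ Lila: 09:15-11:45, 12:00-14:00.
Pita ∩ Lila ∩ Farrukh: 09:15-11:45, 12:00-14:00.
The last common window of at least 75 minutes is 12:00-14:00; a 75-minute meeting can start as late as 12:45 and still end by 14:00.

12:45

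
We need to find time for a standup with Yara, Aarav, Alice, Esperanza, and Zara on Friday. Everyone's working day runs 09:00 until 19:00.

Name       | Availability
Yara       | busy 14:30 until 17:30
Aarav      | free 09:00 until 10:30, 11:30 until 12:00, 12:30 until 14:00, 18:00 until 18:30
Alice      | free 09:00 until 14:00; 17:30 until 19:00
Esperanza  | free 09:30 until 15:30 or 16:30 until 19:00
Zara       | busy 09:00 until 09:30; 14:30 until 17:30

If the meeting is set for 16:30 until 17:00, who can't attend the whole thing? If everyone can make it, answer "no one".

Yara free: 09:00-14:30, 17:30-19:00 (invert busy blocks within the working day).
Aarav free: 09:00-10:30, 11:30-12:00, 12:30-14:00, 18:00-18:30.
Alice free: 09:00-14:00, 17:30-19:00.
Esperanza free: 09:30-15:30, 16:30-19:00.
Zara free: 09:30-14:30, 17:30-19:00 (invert busy blocks within the working day).
Yara: not fully free for 16:30-17:00. Aarav: not fully free for 16:30-17:00. Alice: not fully free for 16:30-17:00. Esperanza: free for 16:30-17:00. Zara: not fully free for 16:30-17:00.

Aarav, Alice, Yara, Zara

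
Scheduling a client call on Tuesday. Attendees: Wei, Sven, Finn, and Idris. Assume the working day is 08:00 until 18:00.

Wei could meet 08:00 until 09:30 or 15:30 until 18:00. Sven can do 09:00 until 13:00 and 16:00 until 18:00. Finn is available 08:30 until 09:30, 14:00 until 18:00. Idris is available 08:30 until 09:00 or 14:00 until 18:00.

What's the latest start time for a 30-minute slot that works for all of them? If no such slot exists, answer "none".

17:30

Wei ∩ Sven: 09:00-09:30, 16:00-18:00.
Wei ∩ Sven ∩ Finn: 09:00-09:30, 16:00-18:00.
Wei ∩ Sven ∩ Finn ∩ Idris: 16:00-18:00.
Those are the intersection windows.
The last common window of at least 30 minutes is 16:00-18:00; a 30-minute meeting can start as late as 17:30 and still end by 18:00.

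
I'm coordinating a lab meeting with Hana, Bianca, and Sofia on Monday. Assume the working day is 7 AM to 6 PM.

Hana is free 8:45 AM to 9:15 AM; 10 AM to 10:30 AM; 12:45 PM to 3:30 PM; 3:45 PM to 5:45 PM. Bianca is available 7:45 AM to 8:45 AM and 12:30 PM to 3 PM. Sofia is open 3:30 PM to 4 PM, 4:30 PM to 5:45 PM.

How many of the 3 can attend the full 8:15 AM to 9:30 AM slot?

0

nobody can make the full 08:15-09:30 slot — that's 0.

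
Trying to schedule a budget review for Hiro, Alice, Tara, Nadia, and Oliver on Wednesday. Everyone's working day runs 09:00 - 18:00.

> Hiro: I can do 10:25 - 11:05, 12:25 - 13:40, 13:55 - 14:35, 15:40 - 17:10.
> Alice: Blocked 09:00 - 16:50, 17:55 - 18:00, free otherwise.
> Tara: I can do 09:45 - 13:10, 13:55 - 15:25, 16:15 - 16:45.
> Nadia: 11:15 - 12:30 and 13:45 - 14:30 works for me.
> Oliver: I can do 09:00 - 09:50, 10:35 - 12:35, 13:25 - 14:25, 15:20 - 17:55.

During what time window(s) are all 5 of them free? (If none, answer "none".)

Hiro free: 10:25-11:05, 12:25-13:40, 13:55-14:35, 15:40-17:10.
Alice free: 16:50-17:55 (invert busy blocks within the working day).
Tara free: 09:45-13:10, 13:55-15:25, 16:15-16:45.
Nadia free: 11:15-12:30, 13:45-14:30.
Oliver free: 09:00-09:50, 10:35-12:35, 13:25-14:25, 15:20-17:55.
Hiro ∩ Alice: 16:50-17:10.
Hiro ∩ Alice ∩ Tara: ∅.
Hiro ∩ Alice ∩ Tara ∩ Nadia: ∅.
Hiro ∩ Alice ∩ Tara ∩ Nadia ∩ Oliver: ∅.
There is no time when everyone is free.

none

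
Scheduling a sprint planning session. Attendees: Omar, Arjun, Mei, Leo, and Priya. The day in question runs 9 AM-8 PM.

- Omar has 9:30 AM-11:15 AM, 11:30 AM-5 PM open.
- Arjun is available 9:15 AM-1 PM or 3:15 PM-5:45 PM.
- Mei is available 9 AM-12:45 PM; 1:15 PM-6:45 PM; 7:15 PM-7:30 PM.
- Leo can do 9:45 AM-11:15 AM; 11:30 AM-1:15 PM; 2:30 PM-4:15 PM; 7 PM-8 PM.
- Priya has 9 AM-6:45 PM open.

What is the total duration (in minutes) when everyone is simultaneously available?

Omar ∩ Arjun: 09:30-11:15, 11:30-13:00, 15:15-17:00.
Omar ∩ Arjun ∩ Mei: 09:30-11:15, 11:30-12:45, 15:15-17:00.
Omar ∩ Arjun ∩ Mei ∩ Leo: 09:45-11:15, 11:30-12:45, 15:15-16:15.
Omar ∩ Arjun ∩ Mei ∩ Leo ∩ Priya: 09:45-11:15, 11:30-12:45, 15:15-16:15.
Summing the common windows: 90 + 75 + 60 = 225 minutes.

225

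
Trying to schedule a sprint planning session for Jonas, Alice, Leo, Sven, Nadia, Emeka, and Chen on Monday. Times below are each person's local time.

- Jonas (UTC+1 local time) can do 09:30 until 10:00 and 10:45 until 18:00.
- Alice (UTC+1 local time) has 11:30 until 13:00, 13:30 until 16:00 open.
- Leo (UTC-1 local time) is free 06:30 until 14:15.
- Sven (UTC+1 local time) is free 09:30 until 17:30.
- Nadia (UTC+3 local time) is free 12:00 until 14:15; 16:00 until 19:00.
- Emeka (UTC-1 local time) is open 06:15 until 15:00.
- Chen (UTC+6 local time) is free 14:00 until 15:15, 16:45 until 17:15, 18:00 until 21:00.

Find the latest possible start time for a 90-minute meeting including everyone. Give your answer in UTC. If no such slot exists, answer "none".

Jonas in UTC: 08:30-09:00, 09:45-17:00 (subtract 1h to convert from UTC+1).
Alice in UTC: 10:30-12:00, 12:30-15:00 (subtract 1h to convert from UTC+1).
Leo in UTC: 07:30-15:15 (add 1h to convert from UTC-1).
Sven in UTC: 08:30-16:30 (subtract 1h to convert from UTC+1).
Nadia in UTC: 09:00-11:15, 13:00-16:00 (subtract 3h to convert from UTC+3).
Emeka in UTC: 07:15-16:00 (add 1h to convert from UTC-1).
Chen in UTC: 08:00-09:15, 10:45-11:15, 12:00-15:00 (subtract 6h to convert from UTC+6).
Jonas ∩ Alice: 10:30-12:00, 12:30-15:00.
Jonas ∩ Alice ∩ Leo: 10:30-12:00, 12:30-15:00.
Jonas ∩ Alice ∩ Leo ∩ Sven: 10:30-12:00, 12:30-15:00.
Jonas ∩ Alice ∩ Leo ∩ Sven ∩ Nadia: 10:30-11:15, 13:00-15:00.
Jonas ∩ Alice ∩ Leo ∩ Sven ∩ Nadia ∩ Emeka: 10:30-11:15, 13:00-15:00.
Jonas ∩ Alice ∩ Leo ∩ Sven ∩ Nadia ∩ Emeka ∩ Chen: 10:45-11:15, 13:00-15:00.
The last common window of at least 90 minutes is 13:00-15:00; a 90-minute meeting can start as late as 13:30 and still end by 15:00.

13:30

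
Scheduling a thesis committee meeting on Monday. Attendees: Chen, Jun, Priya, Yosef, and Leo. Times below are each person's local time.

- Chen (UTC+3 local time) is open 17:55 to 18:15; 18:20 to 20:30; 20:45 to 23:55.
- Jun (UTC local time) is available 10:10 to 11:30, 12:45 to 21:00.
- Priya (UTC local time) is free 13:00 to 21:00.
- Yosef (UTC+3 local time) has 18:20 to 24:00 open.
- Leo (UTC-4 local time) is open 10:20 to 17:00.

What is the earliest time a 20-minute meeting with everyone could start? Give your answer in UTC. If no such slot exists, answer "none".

15:20

Chen in UTC: 14:55-15:15, 15:20-17:30, 17:45-20:55 (subtract 3h to convert from UTC+3).
Jun in UTC: 10:10-11:30, 12:45-21:00.
Priya in UTC: 13:00-21:00.
Yosef in UTC: 15:20-21:00 (subtract 3h to convert from UTC+3).
Leo in UTC: 14:20-21:00 (add 4h to convert from UTC-4).
Chen ∩ Jun: 14:55-15:15, 15:20-17:30, 17:45-20:55.
Chen ∩ Jun ∩ Priya: 14:55-15:15, 15:20-17:30, 17:45-20:55.
Chen ∩ Jun ∩ Priya ∩ Yosef: 15:20-17:30, 17:45-20:55.
Chen ∩ Jun ∩ Priya ∩ Yosef ∩ Leo: 15:20-17:30, 17:45-20:55.
Those are the intersection windows.
The first common window of at least 20 minutes is 15:20-17:30, so the earliest start is 15:20.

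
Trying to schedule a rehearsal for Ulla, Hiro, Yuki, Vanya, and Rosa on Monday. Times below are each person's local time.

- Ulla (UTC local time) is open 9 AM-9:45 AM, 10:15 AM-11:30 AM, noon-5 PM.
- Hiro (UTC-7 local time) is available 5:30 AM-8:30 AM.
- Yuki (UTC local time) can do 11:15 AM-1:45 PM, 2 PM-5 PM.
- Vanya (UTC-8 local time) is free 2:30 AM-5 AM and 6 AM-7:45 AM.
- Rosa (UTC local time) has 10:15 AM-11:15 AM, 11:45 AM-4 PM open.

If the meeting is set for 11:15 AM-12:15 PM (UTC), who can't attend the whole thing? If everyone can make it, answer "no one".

Hiro, Rosa, Ulla

Ulla in UTC: 09:00-09:45, 10:15-11:30, 12:00-17:00.
Hiro in UTC: 12:30-15:30 (add 7h to convert from UTC-7).
Yuki in UTC: 11:15-13:45, 14:00-17:00.
Vanya in UTC: 10:30-13:00, 14:00-15:45 (add 8h to convert from UTC-8).
Rosa in UTC: 10:15-11:15, 11:45-16:00.
Ulla: not fully free for 11:15-12:15. Hiro: not fully free for 11:15-12:15. Yuki: free for 11:15-12:15. Vanya: free for 11:15-12:15. Rosa: not fully free for 11:15-12:15.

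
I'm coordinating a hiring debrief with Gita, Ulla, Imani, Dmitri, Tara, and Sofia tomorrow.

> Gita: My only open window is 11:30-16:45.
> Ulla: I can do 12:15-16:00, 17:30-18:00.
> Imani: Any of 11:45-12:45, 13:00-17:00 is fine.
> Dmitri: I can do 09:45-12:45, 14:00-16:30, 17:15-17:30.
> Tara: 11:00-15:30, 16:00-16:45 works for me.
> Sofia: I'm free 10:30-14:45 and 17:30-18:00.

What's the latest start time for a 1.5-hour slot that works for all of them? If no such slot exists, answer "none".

none

Gita ∩ Ulla: 12:15-16:00.
Gita ∩ Ulla ∩ Imani: 12:15-12:45, 13:00-16:00.
Gita ∩ Ulla ∩ Imani ∩ Dmitri: 12:15-12:45, 14:00-16:00.
Gita ∩ Ulla ∩ Imani ∩ Dmitri ∩ Tara: 12:15-12:45, 14:00-15:30.
Gita ∩ Ulla ∩ Imani ∩ Dmitri ∩ Tara ∩ Sofia: 12:15-12:45, 14:00-14:45.
No common window is at least 90 minutes long.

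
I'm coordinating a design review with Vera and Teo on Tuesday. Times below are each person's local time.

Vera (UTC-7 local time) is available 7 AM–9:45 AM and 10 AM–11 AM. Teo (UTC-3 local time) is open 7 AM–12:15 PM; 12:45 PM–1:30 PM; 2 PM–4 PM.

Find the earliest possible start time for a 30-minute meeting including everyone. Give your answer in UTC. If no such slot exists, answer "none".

Vera in UTC: 14:00-16:45, 17:00-18:00 (add 7h to convert from UTC-7).
Teo in UTC: 10:00-15:15, 15:45-16:30, 17:00-19:00 (add 3h to convert from UTC-3).
Vera ∩ Teo: 14:00-15:15, 15:45-16:30, 17:00-18:00.
Those are the intersection windows.
The first common window of at least 30 minutes is 14:00-15:15, so the earliest start is 14:00.

14:00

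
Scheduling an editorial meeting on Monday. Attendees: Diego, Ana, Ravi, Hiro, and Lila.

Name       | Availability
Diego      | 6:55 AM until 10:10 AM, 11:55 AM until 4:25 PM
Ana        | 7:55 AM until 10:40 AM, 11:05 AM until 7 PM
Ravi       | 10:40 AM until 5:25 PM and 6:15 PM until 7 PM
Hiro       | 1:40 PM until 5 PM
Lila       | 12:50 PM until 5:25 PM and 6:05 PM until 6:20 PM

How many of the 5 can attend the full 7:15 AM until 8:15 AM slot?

1

Diego can make the full 07:15-08:15 slot — that's 1.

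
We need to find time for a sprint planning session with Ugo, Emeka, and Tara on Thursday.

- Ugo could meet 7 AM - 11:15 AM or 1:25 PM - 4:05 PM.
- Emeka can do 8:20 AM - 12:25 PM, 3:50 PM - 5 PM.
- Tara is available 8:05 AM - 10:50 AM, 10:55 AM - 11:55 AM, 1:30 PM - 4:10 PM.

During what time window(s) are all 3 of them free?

08:20-10:50, 10:55-11:15, 15:50-16:05

Ugo ∩ Emeka: 08:20-11:15, 15:50-16:05.
Ugo ∩ Emeka ∩ Tara: 08:20-10:50, 10:55-11:15, 15:50-16:05.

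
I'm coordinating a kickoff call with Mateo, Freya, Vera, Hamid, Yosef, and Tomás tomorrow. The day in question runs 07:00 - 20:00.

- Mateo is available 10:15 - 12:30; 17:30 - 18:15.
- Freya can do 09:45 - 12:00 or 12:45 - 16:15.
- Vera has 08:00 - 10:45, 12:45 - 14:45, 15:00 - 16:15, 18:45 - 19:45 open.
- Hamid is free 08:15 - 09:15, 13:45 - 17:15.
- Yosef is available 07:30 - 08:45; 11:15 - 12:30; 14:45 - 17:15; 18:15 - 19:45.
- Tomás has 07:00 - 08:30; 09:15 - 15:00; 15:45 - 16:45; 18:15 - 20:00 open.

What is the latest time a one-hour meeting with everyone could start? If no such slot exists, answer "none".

Mateo ∩ Freya: 10:15-12:00.
Mateo ∩ Freya ∩ Vera: 10:15-10:45.
Mateo ∩ Freya ∩ Vera ∩ Hamid: ∅.
Mateo ∩ Freya ∩ Vera ∩ Hamid ∩ Yosef: ∅.
Mateo ∩ Freya ∩ Vera ∩ Hamid ∩ Yosef ∩ Tomás: ∅.
There is no time when everyone is free.
No common window is at least 60 minutes long.

none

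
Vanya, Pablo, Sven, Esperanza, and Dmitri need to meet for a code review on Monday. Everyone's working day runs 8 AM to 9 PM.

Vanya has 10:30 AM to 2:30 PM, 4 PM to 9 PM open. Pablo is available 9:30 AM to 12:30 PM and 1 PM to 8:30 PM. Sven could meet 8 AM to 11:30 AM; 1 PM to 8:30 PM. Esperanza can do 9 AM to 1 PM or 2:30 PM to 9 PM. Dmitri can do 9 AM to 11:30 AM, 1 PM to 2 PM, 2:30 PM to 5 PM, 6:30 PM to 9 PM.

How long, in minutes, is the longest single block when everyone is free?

Vanya ∩ Pablo: 10:30-12:30, 13:00-14:30, 16:00-20:30.
Vanya ∩ Pablo ∩ Sven: 10:30-11:30, 13:00-14:30, 16:00-20:30.
Vanya ∩ Pablo ∩ Sven ∩ Esperanza: 10:30-11:30, 16:00-20:30.
Vanya ∩ Pablo ∩ Sven ∩ Esperanza ∩ Dmitri: 10:30-11:30, 16:00-17:00, 18:30-20:30.
Those are the intersection windows.
The longest is 18:30-20:30 at 120 minutes.

120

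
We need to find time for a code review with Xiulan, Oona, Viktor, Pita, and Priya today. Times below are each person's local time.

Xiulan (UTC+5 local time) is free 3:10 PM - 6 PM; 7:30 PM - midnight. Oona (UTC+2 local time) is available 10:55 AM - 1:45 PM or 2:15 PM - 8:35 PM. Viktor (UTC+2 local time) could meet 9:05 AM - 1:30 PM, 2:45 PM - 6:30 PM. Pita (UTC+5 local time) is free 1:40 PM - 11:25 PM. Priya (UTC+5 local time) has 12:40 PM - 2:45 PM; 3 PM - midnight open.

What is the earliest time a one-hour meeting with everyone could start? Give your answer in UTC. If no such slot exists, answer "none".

Xiulan in UTC: 10:10-13:00, 14:30-19:00 (subtract 5h to convert from UTC+5).
Oona in UTC: 08:55-11:45, 12:15-18:35 (subtract 2h to convert from UTC+2).
Viktor in UTC: 07:05-11:30, 12:45-16:30 (subtract 2h to convert from UTC+2).
Pita in UTC: 08:40-18:25 (subtract 5h to convert from UTC+5).
Priya in UTC: 07:40-09:45, 10:00-19:00 (subtract 5h to convert from UTC+5).
Xiulan ∩ Oona: 10:10-11:45, 12:15-13:00, 14:30-18:35.
Xiulan ∩ Oona ∩ Viktor: 10:10-11:30, 12:45-13:00, 14:30-16:30.
Xiulan ∩ Oona ∩ Viktor ∩ Pita: 10:10-11:30, 12:45-13:00, 14:30-16:30.
Xiulan ∩ Oona ∩ Viktor ∩ Pita ∩ Priya: 10:10-11:30, 12:45-13:00, 14:30-16:30.
The first common window of at least 60 minutes is 10:10-11:30, so the earliest start is 10:10.

10:10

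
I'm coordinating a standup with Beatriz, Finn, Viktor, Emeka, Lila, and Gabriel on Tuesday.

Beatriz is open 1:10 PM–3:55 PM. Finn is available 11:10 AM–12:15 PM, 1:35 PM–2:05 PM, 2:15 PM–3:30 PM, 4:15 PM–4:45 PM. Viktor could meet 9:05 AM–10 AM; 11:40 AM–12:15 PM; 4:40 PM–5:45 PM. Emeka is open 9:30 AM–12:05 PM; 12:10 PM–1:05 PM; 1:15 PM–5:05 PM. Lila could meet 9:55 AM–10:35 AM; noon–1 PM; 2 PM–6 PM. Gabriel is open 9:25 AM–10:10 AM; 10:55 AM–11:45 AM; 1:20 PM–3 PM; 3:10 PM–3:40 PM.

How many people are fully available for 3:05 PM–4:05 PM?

Emeka and Lila can make the full 15:05-16:05 slot — that's 2.

2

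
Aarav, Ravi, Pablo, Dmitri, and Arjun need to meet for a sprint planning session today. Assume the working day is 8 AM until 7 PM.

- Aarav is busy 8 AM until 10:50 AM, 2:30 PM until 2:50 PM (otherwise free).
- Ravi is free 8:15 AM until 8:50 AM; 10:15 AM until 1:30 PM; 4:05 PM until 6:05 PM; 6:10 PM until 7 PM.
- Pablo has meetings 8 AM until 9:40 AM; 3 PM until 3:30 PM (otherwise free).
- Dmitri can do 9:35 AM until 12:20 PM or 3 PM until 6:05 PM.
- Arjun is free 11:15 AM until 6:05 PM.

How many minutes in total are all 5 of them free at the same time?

Aarav free: 10:50-14:30, 14:50-19:00 (invert busy blocks within the working day).
Ravi free: 08:15-08:50, 10:15-13:30, 16:05-18:05, 18:10-19:00.
Pablo free: 09:40-15:00, 15:30-19:00 (invert busy blocks within the working day).
Dmitri free: 09:35-12:20, 15:00-18:05.
Arjun free: 11:15-18:05.
Aarav ∩ Ravi: 10:50-13:30, 16:05-18:05, 18:10-19:00.
Aarav ∩ Ravi ∩ Pablo: 10:50-13:30, 16:05-18:05, 18:10-19:00.
Aarav ∩ Ravi ∩ Pablo ∩ Dmitri: 10:50-12:20, 16:05-18:05.
Aarav ∩ Ravi ∩ Pablo ∩ Dmitri ∩ Arjun: 11:15-12:20, 16:05-18:05.
Summing the common windows: 65 + 120 = 185 minutes.

185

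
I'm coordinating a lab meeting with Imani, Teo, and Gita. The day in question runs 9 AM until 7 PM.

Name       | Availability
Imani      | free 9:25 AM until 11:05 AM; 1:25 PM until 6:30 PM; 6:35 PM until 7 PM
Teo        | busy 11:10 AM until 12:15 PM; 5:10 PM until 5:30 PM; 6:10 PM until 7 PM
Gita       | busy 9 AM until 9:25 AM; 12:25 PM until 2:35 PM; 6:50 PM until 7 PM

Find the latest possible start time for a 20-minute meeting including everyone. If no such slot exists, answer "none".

Imani free: 09:25-11:05, 13:25-18:30, 18:35-19:00.
Teo free: 09:00-11:10, 12:15-17:10, 17:30-18:10 (invert busy blocks within the working day).
Gita free: 09:25-12:25, 14:35-18:50 (invert busy blocks within the working day).
Imani ∩ Teo: 09:25-11:05, 13:25-17:10, 17:30-18:10.
Imani ∩ Teo ∩ Gita: 09:25-11:05, 14:35-17:10, 17:30-18:10.
The last common window of at least 20 minutes is 17:30-18:10; a 20-minute meeting can start as late as 17:50 and still end by 18:10.

17:50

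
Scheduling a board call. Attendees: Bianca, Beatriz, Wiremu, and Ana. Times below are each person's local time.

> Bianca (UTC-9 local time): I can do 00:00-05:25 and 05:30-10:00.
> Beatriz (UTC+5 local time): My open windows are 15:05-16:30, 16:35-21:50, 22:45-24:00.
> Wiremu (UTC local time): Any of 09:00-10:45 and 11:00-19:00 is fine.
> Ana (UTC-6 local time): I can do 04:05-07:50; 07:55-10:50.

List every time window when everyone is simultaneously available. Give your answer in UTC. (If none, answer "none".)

Bianca in UTC: 09:00-14:25, 14:30-19:00 (add 9h to convert from UTC-9).
Beatriz in UTC: 10:05-11:30, 11:35-16:50, 17:45-19:00 (subtract 5h to convert from UTC+5).
Wiremu in UTC: 09:00-10:45, 11:00-19:00.
Ana in UTC: 10:05-13:50, 13:55-16:50 (add 6h to convert from UTC-6).
Bianca ∩ Beatriz: 10:05-11:30, 11:35-14:25, 14:30-16:50, 17:45-19:00.
Bianca ∩ Beatriz ∩ Wiremu: 10:05-10:45, 11:00-11:30, 11:35-14:25, 14:30-16:50, 17:45-19:00.
Bianca ∩ Beatriz ∩ Wiremu ∩ Ana: 10:05-10:45, 11:00-11:30, 11:35-13:50, 13:55-14:25, 14:30-16:50.

10:05-10:45, 11:00-11:30, 11:35-13:50, 13:55-14:25, 14:30-16:50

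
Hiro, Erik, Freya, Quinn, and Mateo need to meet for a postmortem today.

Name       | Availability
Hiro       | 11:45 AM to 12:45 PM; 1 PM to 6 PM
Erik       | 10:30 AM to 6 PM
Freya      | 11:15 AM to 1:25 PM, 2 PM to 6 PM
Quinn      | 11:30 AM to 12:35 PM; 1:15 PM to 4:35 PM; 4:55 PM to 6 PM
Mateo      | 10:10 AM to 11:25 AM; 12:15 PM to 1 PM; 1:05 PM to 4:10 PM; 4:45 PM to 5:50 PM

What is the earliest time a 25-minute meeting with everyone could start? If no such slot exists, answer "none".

Hiro ∩ Erik: 11:45-12:45, 13:00-18:00.
Hiro ∩ Erik ∩ Freya: 11:45-12:45, 13:00-13:25, 14:00-18:00.
Hiro ∩ Erik ∩ Freya ∩ Quinn: 11:45-12:35, 13:15-13:25, 14:00-16:35, 16:55-18:00.
Hiro ∩ Erik ∩ Freya ∩ Quinn ∩ Mateo: 12:15-12:35, 13:15-13:25, 14:00-16:10, 16:55-17:50.
The first common window of at least 25 minutes is 14:00-16:10, so the earliest start is 14:00.

14:00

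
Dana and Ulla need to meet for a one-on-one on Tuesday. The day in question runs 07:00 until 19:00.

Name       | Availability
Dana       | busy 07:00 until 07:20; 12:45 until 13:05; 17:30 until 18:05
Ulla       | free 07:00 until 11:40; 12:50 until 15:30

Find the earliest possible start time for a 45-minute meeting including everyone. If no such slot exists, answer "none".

07:20

Dana free: 07:20-12:45, 13:05-17:30, 18:05-19:00 (invert busy blocks within the working day).
Ulla free: 07:00-11:40, 12:50-15:30.
Dana ∩ Ulla: 07:20-11:40, 13:05-15:30.
Those are the intersection windows.
The first common window of at least 45 minutes is 07:20-11:40, so the earliest start is 07:20.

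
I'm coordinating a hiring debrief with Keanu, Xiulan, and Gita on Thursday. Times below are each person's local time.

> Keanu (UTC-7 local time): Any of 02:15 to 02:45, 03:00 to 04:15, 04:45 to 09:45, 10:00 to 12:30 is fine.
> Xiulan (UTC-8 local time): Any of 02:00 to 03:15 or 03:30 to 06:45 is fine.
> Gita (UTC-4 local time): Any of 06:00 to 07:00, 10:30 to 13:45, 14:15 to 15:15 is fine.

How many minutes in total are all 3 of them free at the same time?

75

Keanu in UTC: 09:15-09:45, 10:00-11:15, 11:45-16:45, 17:00-19:30 (add 7h to convert from UTC-7).
Xiulan in UTC: 10:00-11:15, 11:30-14:45 (add 8h to convert from UTC-8).
Gita in UTC: 10:00-11:00, 14:30-17:45, 18:15-19:15 (add 4h to convert from UTC-4).
Keanu ∩ Xiulan: 10:00-11:15, 11:45-14:45.
Keanu ∩ Xiulan ∩ Gita: 10:00-11:00, 14:30-14:45.
Summing the common windows: 60 + 15 = 75 minutes.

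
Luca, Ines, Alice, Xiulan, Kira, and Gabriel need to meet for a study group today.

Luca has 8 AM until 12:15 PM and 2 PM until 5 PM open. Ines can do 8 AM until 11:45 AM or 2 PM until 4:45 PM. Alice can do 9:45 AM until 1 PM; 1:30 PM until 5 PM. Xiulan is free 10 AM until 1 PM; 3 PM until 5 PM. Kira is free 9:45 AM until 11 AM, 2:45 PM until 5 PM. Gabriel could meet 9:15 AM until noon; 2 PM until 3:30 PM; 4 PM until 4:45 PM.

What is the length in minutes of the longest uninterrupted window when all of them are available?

60

Luca ∩ Ines: 08:00-11:45, 14:00-16:45.
Luca ∩ Ines ∩ Alice: 09:45-11:45, 14:00-16:45.
Luca ∩ Ines ∩ Alice ∩ Xiulan: 10:00-11:45, 15:00-16:45.
Luca ∩ Ines ∩ Alice ∩ Xiulan ∩ Kira: 10:00-11:00, 15:00-16:45.
Luca ∩ Ines ∩ Alice ∩ Xiulan ∩ Kira ∩ Gabriel: 10:00-11:00, 15:00-15:30, 16:00-16:45.
The longest is 10:00-11:00 at 60 minutes.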